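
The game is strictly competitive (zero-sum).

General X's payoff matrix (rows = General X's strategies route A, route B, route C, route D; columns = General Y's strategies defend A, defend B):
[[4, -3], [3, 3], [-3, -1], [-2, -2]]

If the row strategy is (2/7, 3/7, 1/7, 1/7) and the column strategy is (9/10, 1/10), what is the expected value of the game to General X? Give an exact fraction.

Against (9/10, 1/10), each row's expected payoff is route A: 33/10; route B: 3; route C: -14/5; route D: -2.
Taking the (2/7, 3/7, 1/7, 1/7)-weighted average: (2/7)·(33/10) + (3/7)·(3) + (1/7)·(-14/5) + (1/7)·(-2) = 54/35.

54/35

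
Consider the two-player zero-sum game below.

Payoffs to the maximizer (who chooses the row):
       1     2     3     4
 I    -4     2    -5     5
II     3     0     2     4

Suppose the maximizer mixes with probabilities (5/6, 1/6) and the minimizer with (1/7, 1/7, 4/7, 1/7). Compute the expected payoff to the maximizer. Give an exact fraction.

-5/3

Against (1/7, 1/7, 4/7, 1/7), each row's expected payoff is I: -17/7; II: 15/7.
Taking the (5/6, 1/6)-weighted average: (5/6)·(-17/7) + (1/6)·(15/7) = -5/3.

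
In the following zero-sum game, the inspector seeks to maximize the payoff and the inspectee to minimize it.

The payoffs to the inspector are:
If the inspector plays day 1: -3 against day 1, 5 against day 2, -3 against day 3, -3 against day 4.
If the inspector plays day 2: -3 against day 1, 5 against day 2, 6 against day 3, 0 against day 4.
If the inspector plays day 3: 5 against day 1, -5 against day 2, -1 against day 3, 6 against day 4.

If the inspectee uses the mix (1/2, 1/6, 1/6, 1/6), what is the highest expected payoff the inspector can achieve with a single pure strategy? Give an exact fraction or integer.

day 1: (-3)·(1/2) + (5)·(1/6) + (-3)·(1/6) + (-3)·(1/6) = -5/3.
day 2: (-3)·(1/2) + (5)·(1/6) + (6)·(1/6) + (0)·(1/6) = 1/3.
day 3: (5)·(1/2) + (-5)·(1/6) + (-1)·(1/6) + (6)·(1/6) = 5/2.
The best pure response is day 3 with expected payoff 5/2.

5/2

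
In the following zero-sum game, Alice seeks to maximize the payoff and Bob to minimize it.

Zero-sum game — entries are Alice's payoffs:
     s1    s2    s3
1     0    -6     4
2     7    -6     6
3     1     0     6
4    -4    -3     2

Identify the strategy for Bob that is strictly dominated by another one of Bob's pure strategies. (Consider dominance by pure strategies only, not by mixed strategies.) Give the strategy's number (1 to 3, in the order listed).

3

Bob prefers columns that give Alice less. Compare s3 with s2: -6 < 4, -6 < 6, 0 < 6, -3 < 2.
So s2 strictly dominates s3 for Bob; s3 is strictly dominated.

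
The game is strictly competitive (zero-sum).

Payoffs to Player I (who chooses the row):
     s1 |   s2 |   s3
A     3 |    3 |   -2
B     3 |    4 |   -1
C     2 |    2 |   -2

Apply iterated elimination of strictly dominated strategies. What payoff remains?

-1

Column s2 is strictly dominated by s3 for Player II (-2<3, -1<4, -2<2); eliminate s2.
Row C is strictly dominated by row B (3>2, -1>-2); eliminate C.
Column s1 is strictly dominated by s3 for Player II (-2<3, -1<3); eliminate s1.
Row A is strictly dominated by row B (-1>-2); eliminate A.
Only (B, s3) remains, with payoff -1.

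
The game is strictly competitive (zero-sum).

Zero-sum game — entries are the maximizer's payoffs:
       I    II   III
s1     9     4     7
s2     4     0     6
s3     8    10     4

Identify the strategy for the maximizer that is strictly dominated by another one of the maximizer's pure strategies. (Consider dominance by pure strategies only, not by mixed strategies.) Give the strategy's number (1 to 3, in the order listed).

Compare s2 with s1: 9 > 4, 4 > 0, 7 > 6.
So s1 strictly dominates s2 for the maximizer; s2 is strictly dominated.

2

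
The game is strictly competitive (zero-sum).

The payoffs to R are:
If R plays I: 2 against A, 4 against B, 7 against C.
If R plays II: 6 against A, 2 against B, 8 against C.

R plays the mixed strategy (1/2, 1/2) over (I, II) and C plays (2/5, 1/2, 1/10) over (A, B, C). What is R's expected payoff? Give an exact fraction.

Against (2/5, 1/2, 1/10), each row's expected payoff is I: 7/2; II: 21/5.
Taking the (1/2, 1/2)-weighted average: (1/2)·(7/2) + (1/2)·(21/5) = 77/20.

77/20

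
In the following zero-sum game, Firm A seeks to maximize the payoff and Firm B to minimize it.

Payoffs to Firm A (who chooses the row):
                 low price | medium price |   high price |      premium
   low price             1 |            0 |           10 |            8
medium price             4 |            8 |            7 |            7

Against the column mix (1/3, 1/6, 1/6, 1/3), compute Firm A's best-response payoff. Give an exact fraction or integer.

37/6

low price: (1)·(1/3) + (0)·(1/6) + (10)·(1/6) + (8)·(1/3) = 14/3.
medium price: (4)·(1/3) + (8)·(1/6) + (7)·(1/6) + (7)·(1/3) = 37/6.
The best pure response is medium price with expected payoff 37/6.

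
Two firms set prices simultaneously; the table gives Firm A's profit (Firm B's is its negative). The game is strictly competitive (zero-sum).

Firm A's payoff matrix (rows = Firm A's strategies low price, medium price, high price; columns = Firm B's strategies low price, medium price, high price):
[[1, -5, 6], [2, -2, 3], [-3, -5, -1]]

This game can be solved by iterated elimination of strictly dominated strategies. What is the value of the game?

Column high price is strictly dominated by low price for Firm B (1<6, 2<3, -3<-1); eliminate high price.
Column low price is strictly dominated by medium price for Firm B (-5<1, -2<2, -5<-3); eliminate low price.
Row low price is strictly dominated by row medium price (-2>-5); eliminate low price.
Row high price is strictly dominated by row medium price (-2>-5); eliminate high price.
Only (medium price, medium price) remains, with payoff -2.

-2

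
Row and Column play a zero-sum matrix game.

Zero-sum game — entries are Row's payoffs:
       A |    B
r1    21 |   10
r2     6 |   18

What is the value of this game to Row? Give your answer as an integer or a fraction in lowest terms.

318/23

Row minima are 10 and 6, so Row's maximin is 10; column maxima are 21 and 18, so Column's minimax is 18. These differ, so the equilibrium is in mixed strategies.
Let Row play r1 with probability p. Column is indifferent when 21p + 6(1−p) = 10p + 18(1−p), giving p = 12/23.
Let Column play A with probability q. Row is indifferent when 21q + 10(1−q) = 6q + 18(1−q), giving q = 8/23.
The value is 21·(8/23) + (10)·(15/23) = 318/23.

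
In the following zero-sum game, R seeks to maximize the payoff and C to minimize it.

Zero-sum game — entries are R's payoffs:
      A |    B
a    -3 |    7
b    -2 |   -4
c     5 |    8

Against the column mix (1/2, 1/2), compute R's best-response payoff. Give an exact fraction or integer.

13/2

a: (-3)·(1/2) + (7)·(1/2) = 2.
b: (-2)·(1/2) + (-4)·(1/2) = -3.
c: (5)·(1/2) + (8)·(1/2) = 13/2.
The best pure response is c with expected payoff 13/2.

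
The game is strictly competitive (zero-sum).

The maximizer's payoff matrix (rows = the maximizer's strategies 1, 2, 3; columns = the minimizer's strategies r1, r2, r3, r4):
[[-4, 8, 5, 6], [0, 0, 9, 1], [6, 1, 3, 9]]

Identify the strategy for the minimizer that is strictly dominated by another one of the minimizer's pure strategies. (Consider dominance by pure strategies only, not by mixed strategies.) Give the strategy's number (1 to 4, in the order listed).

4

The minimizer prefers columns that give the maximizer less. Compare r4 with r1: -4 < 6, 0 < 1, 6 < 9.
So r1 strictly dominates r4 for the minimizer; r4 is strictly dominated.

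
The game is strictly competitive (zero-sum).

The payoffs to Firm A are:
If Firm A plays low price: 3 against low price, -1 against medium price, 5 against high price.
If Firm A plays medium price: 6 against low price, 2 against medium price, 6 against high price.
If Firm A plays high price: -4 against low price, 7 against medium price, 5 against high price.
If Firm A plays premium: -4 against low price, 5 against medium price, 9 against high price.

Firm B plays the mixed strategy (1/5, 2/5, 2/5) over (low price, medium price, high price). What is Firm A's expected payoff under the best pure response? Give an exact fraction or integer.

low price: (3)·(1/5) + (-1)·(2/5) + (5)·(2/5) = 11/5.
medium price: (6)·(1/5) + (2)·(2/5) + (6)·(2/5) = 22/5.
high price: (-4)·(1/5) + (7)·(2/5) + (5)·(2/5) = 4.
premium: (-4)·(1/5) + (5)·(2/5) + (9)·(2/5) = 24/5.
The best pure response is premium with expected payoff 24/5.

24/5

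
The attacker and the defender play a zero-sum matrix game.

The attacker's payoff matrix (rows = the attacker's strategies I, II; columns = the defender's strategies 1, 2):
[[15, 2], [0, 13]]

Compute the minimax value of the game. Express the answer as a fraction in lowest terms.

15/2

Row minima are 2 and 0, so the attacker's maximin is 2; column maxima are 15 and 13, so the defender's minimax is 13. These differ, so the equilibrium is in mixed strategies.
Let the attacker play I with probability p. The defender is indifferent when 15p = 2p + 13(1−p), giving p = 1/2.
Let the defender play 1 with probability q. The attacker is indifferent when 15q + 2(1−q) = 13(1−q), giving q = 11/26.
The value is 15·(11/26) + (2)·(15/26) = 15/2.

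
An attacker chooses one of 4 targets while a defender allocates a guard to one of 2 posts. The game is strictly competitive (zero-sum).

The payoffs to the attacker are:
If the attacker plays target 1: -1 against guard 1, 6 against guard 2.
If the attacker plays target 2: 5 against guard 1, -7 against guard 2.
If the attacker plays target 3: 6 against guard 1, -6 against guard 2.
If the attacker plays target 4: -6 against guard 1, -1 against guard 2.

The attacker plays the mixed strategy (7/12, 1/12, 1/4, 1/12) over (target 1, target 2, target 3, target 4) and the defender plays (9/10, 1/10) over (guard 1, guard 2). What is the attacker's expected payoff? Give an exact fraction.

Against (9/10, 1/10), each row's expected payoff is target 1: -3/10; target 2: 19/5; target 3: 24/5; target 4: -11/2.
Taking the (7/12, 1/12, 1/4, 1/12)-weighted average: (7/12)·(-3/10) + (1/12)·(19/5) + (1/4)·(24/5) + (1/12)·(-11/2) = 53/60.

53/60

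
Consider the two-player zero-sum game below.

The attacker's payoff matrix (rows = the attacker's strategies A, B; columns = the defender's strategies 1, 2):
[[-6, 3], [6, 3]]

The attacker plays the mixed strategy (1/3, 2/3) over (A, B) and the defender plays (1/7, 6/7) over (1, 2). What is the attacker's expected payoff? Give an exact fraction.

Against (1/7, 6/7), each row's expected payoff is A: 12/7; B: 24/7.
Taking the (1/3, 2/3)-weighted average: (1/3)·(12/7) + (2/3)·(24/7) = 20/7.

20/7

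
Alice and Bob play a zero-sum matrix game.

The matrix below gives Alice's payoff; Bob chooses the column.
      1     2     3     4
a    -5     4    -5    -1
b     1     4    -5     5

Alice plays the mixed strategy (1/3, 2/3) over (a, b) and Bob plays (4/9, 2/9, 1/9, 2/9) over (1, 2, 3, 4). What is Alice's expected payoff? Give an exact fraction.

Against (4/9, 2/9, 1/9, 2/9), each row's expected payoff is a: -19/9; b: 17/9.
Taking the (1/3, 2/3)-weighted average: (1/3)·(-19/9) + (2/3)·(17/9) = 5/9.

5/9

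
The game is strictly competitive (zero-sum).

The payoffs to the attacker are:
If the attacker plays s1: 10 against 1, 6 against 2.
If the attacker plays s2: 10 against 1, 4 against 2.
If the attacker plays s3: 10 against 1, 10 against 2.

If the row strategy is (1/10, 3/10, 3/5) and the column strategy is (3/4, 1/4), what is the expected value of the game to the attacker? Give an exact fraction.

Against (3/4, 1/4), each row's expected payoff is s1: 9; s2: 17/2; s3: 10.
Taking the (1/10, 3/10, 3/5)-weighted average: (1/10)·(9) + (3/10)·(17/2) + (3/5)·(10) = 189/20.

189/20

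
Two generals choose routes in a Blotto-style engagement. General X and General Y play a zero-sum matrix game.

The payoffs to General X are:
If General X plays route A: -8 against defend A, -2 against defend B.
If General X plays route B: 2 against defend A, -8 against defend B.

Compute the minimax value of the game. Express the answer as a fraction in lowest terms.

Row minima are -8 and -8, so General X's maximin is -8; column maxima are 2 and -2, so General Y's minimax is -2. These differ, so the equilibrium is in mixed strategies.
Let General X play route A with probability p. General Y is indifferent when −8p + 2(1−p) = −2p − 8(1−p), giving p = 5/8.
Let General Y play defend A with probability q. General X is indifferent when −8q − 2(1−q) = 2q − 8(1−q), giving q = 3/8.
The value is -8·(3/8) + (-2)·(5/8) = -17/4.

-17/4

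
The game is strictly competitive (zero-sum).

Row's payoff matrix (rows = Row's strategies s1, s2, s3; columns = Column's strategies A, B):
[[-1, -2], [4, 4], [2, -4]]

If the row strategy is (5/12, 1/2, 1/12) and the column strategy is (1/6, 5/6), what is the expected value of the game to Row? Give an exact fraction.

Against (1/6, 5/6), each row's expected payoff is s1: -11/6; s2: 4; s3: -3.
Taking the (5/12, 1/2, 1/12)-weighted average: (5/12)·(-11/6) + (1/2)·(4) + (1/12)·(-3) = 71/72.

71/72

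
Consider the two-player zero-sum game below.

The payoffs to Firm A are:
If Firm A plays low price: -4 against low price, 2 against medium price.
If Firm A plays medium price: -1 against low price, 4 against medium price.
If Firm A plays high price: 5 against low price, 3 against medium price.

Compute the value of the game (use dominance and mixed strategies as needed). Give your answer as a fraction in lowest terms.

23/7

Row low price is strictly dominated by row medium price, so Firm A never plays it.
The remaining 2×2 game on (medium price, high price) × (low price, medium price) has no saddle point. Let Firm A play medium price with probability p; indifference gives −p + 5(1−p) = 4p + 3(1−p), so p = 2/7.
Similarly Firm B's optimal q on low price is 1/7, and the value is -1·(1/7) + (4)·(6/7) = 23/7.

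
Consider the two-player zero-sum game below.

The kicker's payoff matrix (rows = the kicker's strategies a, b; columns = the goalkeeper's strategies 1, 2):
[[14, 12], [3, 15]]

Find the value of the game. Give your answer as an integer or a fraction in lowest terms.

87/7

Row minima are 12 and 3, so the kicker's maximin is 12; column maxima are 14 and 15, so the goalkeeper's minimax is 14. These differ, so the equilibrium is in mixed strategies.
Let the kicker play a with probability p. The goalkeeper is indifferent when 14p + 3(1−p) = 12p + 15(1−p), giving p = 6/7.
Let the goalkeeper play 1 with probability q. The kicker is indifferent when 14q + 12(1−q) = 3q + 15(1−q), giving q = 3/14.
The value is 14·(3/14) + (12)·(11/14) = 87/7.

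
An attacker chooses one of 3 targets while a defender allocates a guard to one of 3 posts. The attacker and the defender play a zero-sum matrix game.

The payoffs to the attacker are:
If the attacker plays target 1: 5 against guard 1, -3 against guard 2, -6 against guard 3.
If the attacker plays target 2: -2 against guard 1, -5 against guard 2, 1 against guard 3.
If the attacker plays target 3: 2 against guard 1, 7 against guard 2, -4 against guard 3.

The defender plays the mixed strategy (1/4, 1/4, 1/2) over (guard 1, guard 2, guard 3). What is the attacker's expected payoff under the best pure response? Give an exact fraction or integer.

1/4

target 1: (5)·(1/4) + (-3)·(1/4) + (-6)·(1/2) = -5/2.
target 2: (-2)·(1/4) + (-5)·(1/4) + (1)·(1/2) = -5/4.
target 3: (2)·(1/4) + (7)·(1/4) + (-4)·(1/2) = 1/4.
The best pure response is target 3 with expected payoff 1/4.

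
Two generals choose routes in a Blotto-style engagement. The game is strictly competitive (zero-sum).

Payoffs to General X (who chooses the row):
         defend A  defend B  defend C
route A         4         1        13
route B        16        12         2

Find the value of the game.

Column defend A is strictly dominated by defend B for General Y (it gives General X more in every row).
The remaining 2×2 game on (route A, route B) × (defend B, defend C) has no saddle point. Let General X play route A with probability p; indifference gives p + 12(1−p) = 13p + 2(1−p), so p = 5/11.
Similarly General Y's optimal q on defend B is 1/2, and the value is 1·(1/2) + (13)·(1/2) = 7.

7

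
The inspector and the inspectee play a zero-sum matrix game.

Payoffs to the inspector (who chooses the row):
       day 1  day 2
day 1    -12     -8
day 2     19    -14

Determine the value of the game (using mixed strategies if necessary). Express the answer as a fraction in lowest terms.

Row minima are -12 and -14, so the inspector's maximin is -12; column maxima are 19 and -8, so the inspectee's minimax is -8. These differ, so the equilibrium is in mixed strategies.
Let the inspector play day 1 with probability p. The inspectee is indifferent when −12p + 19(1−p) = −8p − 14(1−p), giving p = 33/37.
Let the inspectee play day 1 with probability q. The inspector is indifferent when −12q − 8(1−q) = 19q − 14(1−q), giving q = 6/37.
The value is -12·(6/37) + (-8)·(31/37) = -320/37.

-320/37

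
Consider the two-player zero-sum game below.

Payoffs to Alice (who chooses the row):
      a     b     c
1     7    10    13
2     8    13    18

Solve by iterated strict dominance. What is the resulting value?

Row 1 is strictly dominated by row 2 (8>7, 13>10, 18>13); eliminate 1.
Column b is strictly dominated by a for Bob (8<13); eliminate b.
Column c is strictly dominated by a for Bob (8<18); eliminate c.
Only (2, a) remains, with payoff 8.

8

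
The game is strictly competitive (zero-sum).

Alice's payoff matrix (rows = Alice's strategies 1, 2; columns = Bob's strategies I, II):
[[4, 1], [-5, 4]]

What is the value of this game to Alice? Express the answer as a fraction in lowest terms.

Row minima are 1 and -5, so Alice's maximin is 1; column maxima are 4 and 4, so Bob's minimax is 4. These differ, so the equilibrium is in mixed strategies.
Let Alice play 1 with probability p. Bob is indifferent when 4p − 5(1−p) = p + 4(1−p), giving p = 3/4.
Let Bob play I with probability q. Alice is indifferent when 4q + (1−q) = −5q + 4(1−q), giving q = 1/4.
The value is 4·(1/4) + (1)·(3/4) = 7/4.

7/4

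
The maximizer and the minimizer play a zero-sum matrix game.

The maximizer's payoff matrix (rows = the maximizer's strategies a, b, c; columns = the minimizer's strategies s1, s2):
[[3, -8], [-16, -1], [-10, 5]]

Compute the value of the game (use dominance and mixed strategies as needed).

Row b is strictly dominated by row c, so the maximizer never plays it.
The remaining 2×2 game on (a, c) × (s1, s2) has no saddle point. Let the maximizer play a with probability p; indifference gives 3p − 10(1−p) = −8p + 5(1−p), so p = 15/26.
Similarly the minimizer's optimal q on s1 is 1/2, and the value is 3·(1/2) + (-8)·(1/2) = -5/2.

-5/2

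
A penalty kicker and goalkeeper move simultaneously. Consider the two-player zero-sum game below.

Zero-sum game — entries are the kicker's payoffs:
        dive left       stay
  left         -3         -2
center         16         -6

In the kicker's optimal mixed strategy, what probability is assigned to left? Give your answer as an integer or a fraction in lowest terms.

22/23

Row minima are -3 and -6, so the kicker's maximin is -3; column maxima are 16 and -2, so the goalkeeper's minimax is -2. These differ, so the equilibrium is in mixed strategies.
Let the kicker play left with probability p. The goalkeeper is indifferent when −3p + 16(1−p) = −2p − 6(1−p), giving p = 22/23.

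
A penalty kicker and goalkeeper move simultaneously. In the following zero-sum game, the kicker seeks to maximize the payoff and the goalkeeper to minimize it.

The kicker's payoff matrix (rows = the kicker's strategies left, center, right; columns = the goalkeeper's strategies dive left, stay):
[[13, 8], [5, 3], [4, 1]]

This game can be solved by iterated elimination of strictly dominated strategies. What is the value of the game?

8

Row right is strictly dominated by row left (13>4, 8>1); eliminate right.
Row center is strictly dominated by row left (13>5, 8>3); eliminate center.
Column dive left is strictly dominated by stay for the goalkeeper (8<13); eliminate dive left.
Only (left, stay) remains, with payoff 8.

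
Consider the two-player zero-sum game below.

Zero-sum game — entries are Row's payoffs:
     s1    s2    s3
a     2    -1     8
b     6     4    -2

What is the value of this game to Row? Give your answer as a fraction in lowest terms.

Column s1 is strictly dominated by s2 for Column (it gives Row more in every row).
The remaining 2×2 game on (a, b) × (s2, s3) has no saddle point. Let Row play a with probability p; indifference gives −p + 4(1−p) = 8p − 2(1−p), so p = 2/5.
Similarly Column's optimal q on s2 is 2/3, and the value is -1·(2/3) + (8)·(1/3) = 2.

2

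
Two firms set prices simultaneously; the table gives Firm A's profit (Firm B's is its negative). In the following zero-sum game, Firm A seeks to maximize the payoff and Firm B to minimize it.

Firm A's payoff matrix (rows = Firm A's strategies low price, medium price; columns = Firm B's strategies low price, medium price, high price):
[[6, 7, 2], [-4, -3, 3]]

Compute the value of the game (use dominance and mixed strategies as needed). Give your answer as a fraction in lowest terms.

26/11

Column medium price is strictly dominated by low price for Firm B (it gives Firm A more in every row).
The remaining 2×2 game on (low price, medium price) × (low price, high price) has no saddle point. Let Firm A play low price with probability p; indifference gives 6p − 4(1−p) = 2p + 3(1−p), so p = 7/11.
Similarly Firm B's optimal q on low price is 1/11, and the value is 6·(1/11) + (2)·(10/11) = 26/11.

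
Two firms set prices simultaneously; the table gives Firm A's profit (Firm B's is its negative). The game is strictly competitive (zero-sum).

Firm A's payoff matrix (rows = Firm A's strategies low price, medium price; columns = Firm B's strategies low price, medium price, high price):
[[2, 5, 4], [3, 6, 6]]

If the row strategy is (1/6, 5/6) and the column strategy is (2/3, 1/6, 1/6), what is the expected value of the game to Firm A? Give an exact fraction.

Against (2/3, 1/6, 1/6), each row's expected payoff is low price: 17/6; medium price: 4.
Taking the (1/6, 5/6)-weighted average: (1/6)·(17/6) + (5/6)·(4) = 137/36.

137/36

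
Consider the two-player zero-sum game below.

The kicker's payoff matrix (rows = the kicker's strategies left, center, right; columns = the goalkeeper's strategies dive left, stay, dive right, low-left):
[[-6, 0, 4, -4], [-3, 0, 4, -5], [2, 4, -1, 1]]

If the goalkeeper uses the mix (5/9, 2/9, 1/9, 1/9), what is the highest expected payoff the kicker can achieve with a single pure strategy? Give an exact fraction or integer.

2

left: (-6)·(5/9) + (0)·(2/9) + (4)·(1/9) + (-4)·(1/9) = -10/3.
center: (-3)·(5/9) + (0)·(2/9) + (4)·(1/9) + (-5)·(1/9) = -16/9.
right: (2)·(5/9) + (4)·(2/9) + (-1)·(1/9) + (1)·(1/9) = 2.
The best pure response is right with expected payoff 2.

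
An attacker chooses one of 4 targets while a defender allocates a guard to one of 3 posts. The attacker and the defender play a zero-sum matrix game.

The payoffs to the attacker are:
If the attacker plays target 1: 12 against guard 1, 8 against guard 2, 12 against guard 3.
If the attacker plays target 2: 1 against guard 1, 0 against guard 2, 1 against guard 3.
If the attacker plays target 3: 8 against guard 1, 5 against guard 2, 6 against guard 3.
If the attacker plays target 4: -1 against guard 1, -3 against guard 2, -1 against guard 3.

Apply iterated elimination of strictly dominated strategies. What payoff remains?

Row target 3 is strictly dominated by row target 1 (12>8, 8>5, 12>6); eliminate target 3.
Column guard 3 is strictly dominated by guard 2 for the defender (8<12, 0<1, -3<-1); eliminate guard 3.
Row target 2 is strictly dominated by row target 1 (12>1, 8>0); eliminate target 2.
Column guard 1 is strictly dominated by guard 2 for the defender (8<12, -3<-1); eliminate guard 1.
Row target 4 is strictly dominated by row target 1 (8>-3); eliminate target 4.
Only (target 1, guard 2) remains, with payoff 8.

8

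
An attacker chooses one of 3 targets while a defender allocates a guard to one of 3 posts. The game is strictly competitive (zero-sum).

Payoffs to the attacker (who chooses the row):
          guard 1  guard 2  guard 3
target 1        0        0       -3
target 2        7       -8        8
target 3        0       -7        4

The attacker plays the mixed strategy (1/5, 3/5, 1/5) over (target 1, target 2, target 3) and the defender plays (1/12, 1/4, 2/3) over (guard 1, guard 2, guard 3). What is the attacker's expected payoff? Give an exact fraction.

Against (1/12, 1/4, 2/3), each row's expected payoff is target 1: -2; target 2: 47/12; target 3: 11/12.
Taking the (1/5, 3/5, 1/5)-weighted average: (1/5)·(-2) + (3/5)·(47/12) + (1/5)·(11/12) = 32/15.

32/15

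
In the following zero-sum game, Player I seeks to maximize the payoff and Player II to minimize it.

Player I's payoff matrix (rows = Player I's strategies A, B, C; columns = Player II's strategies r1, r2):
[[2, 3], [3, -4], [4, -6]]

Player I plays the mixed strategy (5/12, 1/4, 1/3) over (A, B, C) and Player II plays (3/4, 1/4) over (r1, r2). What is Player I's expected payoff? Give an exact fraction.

Against (3/4, 1/4), each row's expected payoff is A: 9/4; B: 5/4; C: 3/2.
Taking the (5/12, 1/4, 1/3)-weighted average: (5/12)·(9/4) + (1/4)·(5/4) + (1/3)·(3/2) = 7/4.

7/4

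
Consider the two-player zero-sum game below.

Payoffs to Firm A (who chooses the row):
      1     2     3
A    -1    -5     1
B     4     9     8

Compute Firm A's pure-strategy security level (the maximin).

The worst-case payoff for each row is A: -5, B: 4.
The best of these is 4.

4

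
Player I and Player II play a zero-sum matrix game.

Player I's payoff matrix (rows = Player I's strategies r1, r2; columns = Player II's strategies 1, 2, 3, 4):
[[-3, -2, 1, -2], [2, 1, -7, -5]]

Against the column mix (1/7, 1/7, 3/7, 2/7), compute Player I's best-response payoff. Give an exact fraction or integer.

-6/7

r1: (-3)·(1/7) + (-2)·(1/7) + (1)·(3/7) + (-2)·(2/7) = -6/7.
r2: (2)·(1/7) + (1)·(1/7) + (-7)·(3/7) + (-5)·(2/7) = -4.
The best pure response is r1 with expected payoff -6/7.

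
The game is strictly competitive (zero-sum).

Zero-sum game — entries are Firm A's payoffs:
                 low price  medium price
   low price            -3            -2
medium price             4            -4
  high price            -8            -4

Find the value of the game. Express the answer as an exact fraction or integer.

Row high price is strictly dominated by row low price, so Firm A never plays it.
The remaining 2×2 game on (low price, medium price) × (low price, medium price) has no saddle point. Let Firm A play low price with probability p; indifference gives −3p + 4(1−p) = −2p − 4(1−p), so p = 8/9.
Similarly Firm B's optimal q on low price is 2/9, and the value is -3·(2/9) + (-2)·(7/9) = -20/9.

-20/9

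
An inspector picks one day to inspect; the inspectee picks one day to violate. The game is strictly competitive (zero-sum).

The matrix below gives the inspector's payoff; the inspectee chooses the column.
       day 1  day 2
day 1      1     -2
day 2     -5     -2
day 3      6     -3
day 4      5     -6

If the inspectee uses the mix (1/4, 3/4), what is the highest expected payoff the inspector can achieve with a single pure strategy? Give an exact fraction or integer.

day 1: (1)·(1/4) + (-2)·(3/4) = -5/4.
day 2: (-5)·(1/4) + (-2)·(3/4) = -11/4.
day 3: (6)·(1/4) + (-3)·(3/4) = -3/4.
day 4: (5)·(1/4) + (-6)·(3/4) = -13/4.
The best pure response is day 3 with expected payoff -3/4.

-3/4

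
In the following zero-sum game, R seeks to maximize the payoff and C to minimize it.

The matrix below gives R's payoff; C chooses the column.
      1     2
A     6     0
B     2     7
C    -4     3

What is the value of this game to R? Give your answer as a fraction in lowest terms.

42/11

Row C is strictly dominated by row B, so R never plays it.
The remaining 2×2 game on (A, B) × (1, 2) has no saddle point. Let R play A with probability p; indifference gives 6p + 2(1−p) = 7(1−p), so p = 5/11.
Similarly C's optimal q on 1 is 7/11, and the value is 6·(7/11) + (0)·(4/11) = 42/11.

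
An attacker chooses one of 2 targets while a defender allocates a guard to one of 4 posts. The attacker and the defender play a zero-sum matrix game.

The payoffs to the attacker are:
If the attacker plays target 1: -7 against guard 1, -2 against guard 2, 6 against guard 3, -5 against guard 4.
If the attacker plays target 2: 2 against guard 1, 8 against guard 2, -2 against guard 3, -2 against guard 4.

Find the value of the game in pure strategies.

Row minima: -7, -2 → the attacker's maximin is -2.
Column maxima: 2, 8, 6, -2 → the defender's minimax is -2.
They coincide at (target 2, guard 4), so the value is -2.

-2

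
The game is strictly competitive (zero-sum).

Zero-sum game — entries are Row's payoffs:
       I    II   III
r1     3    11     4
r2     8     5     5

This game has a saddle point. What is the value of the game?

Row minima: 3, 5 → Row's maximin is 5.
Column maxima: 8, 11, 5 → Column's minimax is 5.
They coincide at (r2, III), so the value is 5.

5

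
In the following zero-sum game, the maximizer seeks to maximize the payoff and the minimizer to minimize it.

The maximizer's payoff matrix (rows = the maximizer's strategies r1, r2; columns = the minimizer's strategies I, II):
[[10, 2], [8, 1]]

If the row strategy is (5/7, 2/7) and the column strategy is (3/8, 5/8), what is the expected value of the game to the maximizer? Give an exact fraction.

Against (3/8, 5/8), each row's expected payoff is r1: 5; r2: 29/8.
Taking the (5/7, 2/7)-weighted average: (5/7)·(5) + (2/7)·(29/8) = 129/28.

129/28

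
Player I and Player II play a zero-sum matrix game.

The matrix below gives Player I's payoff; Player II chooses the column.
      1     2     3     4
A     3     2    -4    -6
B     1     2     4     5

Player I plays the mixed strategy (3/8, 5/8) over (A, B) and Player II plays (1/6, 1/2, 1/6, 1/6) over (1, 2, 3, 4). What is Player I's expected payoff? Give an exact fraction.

Against (1/6, 1/2, 1/6, 1/6), each row's expected payoff is A: -1/6; B: 8/3.
Taking the (3/8, 5/8)-weighted average: (3/8)·(-1/6) + (5/8)·(8/3) = 77/48.

77/48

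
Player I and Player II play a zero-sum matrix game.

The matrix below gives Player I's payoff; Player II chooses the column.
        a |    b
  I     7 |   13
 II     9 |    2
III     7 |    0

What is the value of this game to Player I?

103/13

Row III is strictly dominated by row II, so Player I never plays it.
The remaining 2×2 game on (I, II) × (a, b) has no saddle point. Let Player I play I with probability p; indifference gives 7p + 9(1−p) = 13p + 2(1−p), so p = 7/13.
Similarly Player II's optimal q on a is 11/13, and the value is 7·(11/13) + (13)·(2/13) = 103/13.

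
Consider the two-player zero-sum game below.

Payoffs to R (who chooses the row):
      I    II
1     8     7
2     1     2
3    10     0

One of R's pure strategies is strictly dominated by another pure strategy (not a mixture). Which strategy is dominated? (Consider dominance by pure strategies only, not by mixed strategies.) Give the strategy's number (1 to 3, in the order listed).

Compare 2 with 1: 8 > 1, 7 > 2.
So 1 strictly dominates 2 for R; 2 is strictly dominated.

2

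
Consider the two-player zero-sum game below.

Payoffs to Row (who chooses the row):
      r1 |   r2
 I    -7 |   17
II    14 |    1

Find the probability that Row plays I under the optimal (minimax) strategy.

Row minima are -7 and 1, so Row's maximin is 1; column maxima are 14 and 17, so Column's minimax is 14. These differ, so the equilibrium is in mixed strategies.
Let Row play I with probability p. Column is indifferent when −7p + 14(1−p) = 17p + (1−p), giving p = 13/37.

13/37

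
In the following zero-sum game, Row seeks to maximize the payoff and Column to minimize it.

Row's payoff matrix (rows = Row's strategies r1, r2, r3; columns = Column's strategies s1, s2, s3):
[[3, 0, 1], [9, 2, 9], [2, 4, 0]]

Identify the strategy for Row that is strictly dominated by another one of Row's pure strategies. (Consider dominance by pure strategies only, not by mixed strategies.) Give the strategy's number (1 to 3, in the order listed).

1

Compare r1 with r2: 9 > 3, 2 > 0, 9 > 1.
So r2 strictly dominates r1 for Row; r1 is strictly dominated.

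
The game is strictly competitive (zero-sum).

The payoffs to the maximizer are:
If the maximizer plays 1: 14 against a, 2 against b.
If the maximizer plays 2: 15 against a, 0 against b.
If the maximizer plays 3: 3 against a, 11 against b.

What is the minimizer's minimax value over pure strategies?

The worst case (largest entry) in each column is a: 15, b: 11.
The best (smallest) of these is 11.

11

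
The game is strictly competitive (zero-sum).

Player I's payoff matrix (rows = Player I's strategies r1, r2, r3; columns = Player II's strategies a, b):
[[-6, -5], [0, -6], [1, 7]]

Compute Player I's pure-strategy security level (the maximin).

1

The worst-case payoff for each row is r1: -6, r2: -6, r3: 1.
The best of these is 1.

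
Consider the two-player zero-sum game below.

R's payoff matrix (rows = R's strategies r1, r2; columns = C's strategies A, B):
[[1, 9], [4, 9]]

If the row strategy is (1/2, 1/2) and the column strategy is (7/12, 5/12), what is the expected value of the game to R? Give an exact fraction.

Against (7/12, 5/12), each row's expected payoff is r1: 13/3; r2: 73/12.
Taking the (1/2, 1/2)-weighted average: (1/2)·(13/3) + (1/2)·(73/12) = 125/24.

125/24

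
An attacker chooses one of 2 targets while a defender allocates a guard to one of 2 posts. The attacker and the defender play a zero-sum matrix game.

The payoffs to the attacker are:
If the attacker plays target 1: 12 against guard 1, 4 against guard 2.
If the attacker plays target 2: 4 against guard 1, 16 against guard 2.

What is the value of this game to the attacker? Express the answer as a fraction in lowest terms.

Row minima are 4 and 4, so the attacker's maximin is 4; column maxima are 12 and 16, so the defender's minimax is 12. These differ, so the equilibrium is in mixed strategies.
Let the attacker play target 1 with probability p. The defender is indifferent when 12p + 4(1−p) = 4p + 16(1−p), giving p = 3/5.
Let the defender play guard 1 with probability q. The attacker is indifferent when 12q + 4(1−q) = 4q + 16(1−q), giving q = 3/5.
The value is 12·(3/5) + (4)·(2/5) = 44/5.

44/5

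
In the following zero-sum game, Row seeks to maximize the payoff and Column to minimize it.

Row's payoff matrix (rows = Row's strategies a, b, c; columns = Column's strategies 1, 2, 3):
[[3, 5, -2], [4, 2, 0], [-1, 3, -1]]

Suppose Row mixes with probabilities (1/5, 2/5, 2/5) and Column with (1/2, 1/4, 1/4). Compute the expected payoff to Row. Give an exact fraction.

Against (1/2, 1/4, 1/4), each row's expected payoff is a: 9/4; b: 5/2; c: 0.
Taking the (1/5, 2/5, 2/5)-weighted average: (1/5)·(9/4) + (2/5)·(5/2) + (2/5)·(0) = 29/20.

29/20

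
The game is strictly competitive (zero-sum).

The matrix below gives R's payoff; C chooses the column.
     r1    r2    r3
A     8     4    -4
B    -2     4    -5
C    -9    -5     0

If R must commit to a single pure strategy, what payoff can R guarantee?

The worst-case payoff for each row is A: -4, B: -5, C: -9.
The best of these is -4.

-4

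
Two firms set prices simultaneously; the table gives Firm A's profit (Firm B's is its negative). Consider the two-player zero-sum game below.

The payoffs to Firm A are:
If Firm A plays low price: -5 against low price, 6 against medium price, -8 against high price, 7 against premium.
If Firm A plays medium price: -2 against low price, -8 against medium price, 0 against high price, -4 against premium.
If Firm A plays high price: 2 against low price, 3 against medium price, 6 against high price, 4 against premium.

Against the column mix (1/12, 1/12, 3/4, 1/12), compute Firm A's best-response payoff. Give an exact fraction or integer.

21/4

low price: (-5)·(1/12) + (6)·(1/12) + (-8)·(3/4) + (7)·(1/12) = -16/3.
medium price: (-2)·(1/12) + (-8)·(1/12) + (0)·(3/4) + (-4)·(1/12) = -7/6.
high price: (2)·(1/12) + (3)·(1/12) + (6)·(3/4) + (4)·(1/12) = 21/4.
The best pure response is high price with expected payoff 21/4.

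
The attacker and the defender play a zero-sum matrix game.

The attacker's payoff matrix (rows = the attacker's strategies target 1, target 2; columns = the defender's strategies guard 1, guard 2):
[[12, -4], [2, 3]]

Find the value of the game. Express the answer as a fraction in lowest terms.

Row minima are -4 and 2, so the attacker's maximin is 2; column maxima are 12 and 3, so the defender's minimax is 3. These differ, so the equilibrium is in mixed strategies.
Let the attacker play target 1 with probability p. The defender is indifferent when 12p + 2(1−p) = −4p + 3(1−p), giving p = 1/17.
Let the defender play guard 1 with probability q. The attacker is indifferent when 12q − 4(1−q) = 2q + 3(1−q), giving q = 7/17.
The value is 12·(7/17) + (-4)·(10/17) = 44/17.

44/17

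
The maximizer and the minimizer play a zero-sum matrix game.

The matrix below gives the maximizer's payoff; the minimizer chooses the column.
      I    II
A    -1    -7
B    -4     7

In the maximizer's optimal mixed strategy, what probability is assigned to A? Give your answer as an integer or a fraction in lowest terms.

11/17

Row minima are -7 and -4, so the maximizer's maximin is -4; column maxima are -1 and 7, so the minimizer's minimax is -1. These differ, so the equilibrium is in mixed strategies.
Let the maximizer play A with probability p. The minimizer is indifferent when −p − 4(1−p) = −7p + 7(1−p), giving p = 11/17.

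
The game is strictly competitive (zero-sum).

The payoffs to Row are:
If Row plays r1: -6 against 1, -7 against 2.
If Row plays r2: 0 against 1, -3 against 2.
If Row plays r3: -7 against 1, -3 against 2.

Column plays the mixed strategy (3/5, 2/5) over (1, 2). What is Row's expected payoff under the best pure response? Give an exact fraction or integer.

-6/5

r1: (-6)·(3/5) + (-7)·(2/5) = -32/5.
r2: (0)·(3/5) + (-3)·(2/5) = -6/5.
r3: (-7)·(3/5) + (-3)·(2/5) = -27/5.
The best pure response is r2 with expected payoff -6/5.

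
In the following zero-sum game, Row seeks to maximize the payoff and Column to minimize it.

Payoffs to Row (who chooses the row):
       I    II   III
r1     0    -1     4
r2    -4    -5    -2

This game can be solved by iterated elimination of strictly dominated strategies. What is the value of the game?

Column I is strictly dominated by II for Column (-1<0, -5<-4); eliminate I.
Row r2 is strictly dominated by row r1 (-1>-5, 4>-2); eliminate r2.
Column III is strictly dominated by II for Column (-1<4); eliminate III.
Only (r1, II) remains, with payoff -1.

-1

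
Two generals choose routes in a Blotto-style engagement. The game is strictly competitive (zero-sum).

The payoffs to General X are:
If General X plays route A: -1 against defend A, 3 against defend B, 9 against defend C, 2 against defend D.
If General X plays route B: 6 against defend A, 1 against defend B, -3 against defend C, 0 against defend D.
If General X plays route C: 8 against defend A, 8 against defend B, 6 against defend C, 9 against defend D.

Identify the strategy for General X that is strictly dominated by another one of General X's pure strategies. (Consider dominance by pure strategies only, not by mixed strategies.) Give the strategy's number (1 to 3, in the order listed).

2

Compare route B with route C: 8 > 6, 8 > 1, 6 > -3, 9 > 0.
So route C strictly dominates route B for General X; route B is strictly dominated.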